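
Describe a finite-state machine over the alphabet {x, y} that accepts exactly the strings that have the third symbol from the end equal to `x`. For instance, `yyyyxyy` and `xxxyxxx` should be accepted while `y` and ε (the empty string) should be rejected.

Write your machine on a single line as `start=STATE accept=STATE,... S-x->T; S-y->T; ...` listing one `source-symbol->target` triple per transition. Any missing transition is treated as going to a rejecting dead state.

A DFA must remember the last 3 symbols (since which symbol is third-to-last isn't known until the input ends). Use one state per possible window of the last ≤3 symbols; accept from those whose window starts with `x`.
15 states suffice.
          x    y  
>  s0     s1   s2 
   s1     s3   s4 
   s2     s5   s6 
   s3     s7   s8 
   s4     s9  s10 
   s5    s11  s12 
   s6    s13  s14 
 * s7     s7   s8 
 * s8     s9  s10 
 * s9    s11  s12 
 * s10   s13  s14 
   s11    s7   s8 
   s12    s9  s10 
   s13   s11  s12 
   s14   s13  s14 
(> = start, * = accepting)

start=s0; accept=s7,s8,s9,s10; s0-x->s1; s0-y->s2; s1-x->s3; s1-y->s4; s2-x->s5; s2-y->s6; s3-x->s7; s3-y->s8; s4-x->s9; s4-y->s10; s5-x->s11; s5-y->s12; s6-x->s13; s6-y->s14; s7-x->s7; s7-y->s8; s8-x->s9; s8-y->s10; s9-x->s11; s9-y->s12; s10-x->s13; s10-y->s14; s11-x->s7; s11-y->s8; s12-x->s9; s12-y->s10; s13-x->s11; s13-y->s12; s14-x->s13; s14-y->s14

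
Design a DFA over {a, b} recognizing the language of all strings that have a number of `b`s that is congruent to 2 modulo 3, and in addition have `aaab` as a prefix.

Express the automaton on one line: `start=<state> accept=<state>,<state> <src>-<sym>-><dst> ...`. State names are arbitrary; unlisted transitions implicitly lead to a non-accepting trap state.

Run two small machines in parallel and take their product. One (3 states) tracks the count of `b`s modulo 3; the other (6 states) tracks whether the input so far still matches the prefix `aaab`. Each combined state is a pair, one component from each; accept when both components accept.
A 10-state machine:
        a   b  
>  S0   S1  S2 
   S1   S3  S2 
   S2   S2  S4 
   S3   S5  S2 
   S4   S4  S6 
   S5   S6  S7 
   S6   S6  S2 
   S7   S7  S8 
 * S8   S8  S9 
   S9   S9  S7 
(> = start, * = accepting)

start=S0 accept=S8 S0-a->S1 S0-b->S2 S1-a->S3 S1-b->S2 S2-a->S2 S2-b->S4 S3-a->S5 S3-b->S2 S4-a->S4 S4-b->S6 S5-a->S6 S5-b->S7 S6-a->S6 S6-b->S2 S7-a->S7 S7-b->S8 S8-a->S8 S8-b->S9 S9-a->S9 S9-b->S7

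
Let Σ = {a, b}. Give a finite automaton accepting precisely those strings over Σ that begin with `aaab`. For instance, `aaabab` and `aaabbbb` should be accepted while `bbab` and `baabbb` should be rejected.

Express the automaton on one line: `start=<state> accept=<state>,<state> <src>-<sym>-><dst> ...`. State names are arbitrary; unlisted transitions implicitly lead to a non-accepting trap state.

start=q0 accept=q4 q0-a->q1 q0-b->q5 q1-a->q2 q1-b->q5 q2-a->q3 q2-b->q5 q3-a->q5 q3-b->q4 q4-a->q4 q4-b->q4 q5-a->q5 q5-b->q5

Check the first 4 symbols one by one: q0 through q3 record how many have matched `aaab` so far; any wrong symbol goes to the dead state q5. After all 4 match we enter the accepting sink q4.
        a   b  
>  q0   q1  q5 
   q1   q2  q5 
   q2   q3  q5 
   q3   q5  q4 
 * q4   q4  q4 
   q5   q5  q5 
(> = start, * = accepting)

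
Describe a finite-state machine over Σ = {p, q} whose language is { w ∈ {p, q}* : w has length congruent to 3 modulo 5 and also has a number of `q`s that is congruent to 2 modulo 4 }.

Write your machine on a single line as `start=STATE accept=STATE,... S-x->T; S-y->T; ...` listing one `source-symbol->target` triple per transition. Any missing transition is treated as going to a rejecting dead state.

start=s0; accept=s8; s0-p->s1; s0-q->s2; s1-p->s3; s1-q->s4; s2-p->s4; s2-q->s5; s3-p->s6; s3-q->s7; s4-p->s7; s4-q->s8; s5-p->s8; s5-q->s9; s6-p->s10; s6-q->s11; s7-p->s11; s7-q->s12; s8-p->s12; s8-q->s13; s9-p->s13; s9-q->s10; s10-p->s0; s10-q->s14; s11-p->s14; s11-q->s15; s12-p->s15; s12-q->s16; s13-p->s16; s13-q->s0; s14-p->s2; s14-q->s17; s15-p->s17; s15-q->s18; s16-p->s18; s16-q->s1; s17-p->s5; s17-q->s19; s18-p->s19; s18-q->s3; s19-p->s9; s19-q->s6

Run two small machines in parallel and take their product. The first has 5 states tracking the input length modulo 5; the second has 4 states tracking the count of `q`s modulo 4. A product state is a pair (one from each), accepting exactly when both do.
With 20 states:
          p    q  
>  s0     s1   s2 
   s1     s3   s4 
   s2     s4   s5 
   s3     s6   s7 
   s4     s7   s8 
   s5     s8   s9 
   s6    s10  s11 
   s7    s11  s12 
 * s8    s12  s13 
   s9    s13  s10 
   s10    s0  s14 
   s11   s14  s15 
   s12   s15  s16 
   s13   s16   s0 
   s14    s2  s17 
   s15   s17  s18 
   s16   s18   s1 
   s17    s5  s19 
   s18   s19   s3 
   s19    s9   s6 
(> = start, * = accepting)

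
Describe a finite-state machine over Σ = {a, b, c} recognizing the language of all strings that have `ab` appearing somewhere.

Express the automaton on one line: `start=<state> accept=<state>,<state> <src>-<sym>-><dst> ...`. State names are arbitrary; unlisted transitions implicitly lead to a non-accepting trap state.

start=S0 accept=S2 S0-a->S1 S0-b->S0 S0-c->S0 S1-a->S1 S1-b->S2 S1-c->S0 S2-a->S2 S2-b->S2 S2-c->S2

States S0..S1 record the length of the longest prefix of `ab` that matches the current input suffix. Reaching S2 means `ab` has been seen, and we stay there forever. Accept from S2.
        a   b   c  
>  S0   S1  S0  S0 
   S1   S1  S2  S0 
 * S2   S2  S2  S2 
(> = start, * = accepting)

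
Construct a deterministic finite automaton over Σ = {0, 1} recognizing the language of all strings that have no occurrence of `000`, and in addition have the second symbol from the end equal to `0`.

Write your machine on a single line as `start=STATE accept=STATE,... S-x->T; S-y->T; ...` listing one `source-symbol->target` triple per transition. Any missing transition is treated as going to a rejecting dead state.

Build one automaton per condition and run them in lockstep. One (4 states) tracks partial matches of the forbidden pattern `000`; the other (7 states) tracks the last 2 symbols read. Each combined state is a pair, one component from each; accept when both components accept. Minimizing collapses redundant product states.
        0   1  
>  q0   q1  q0 
   q1   q2  q3 
 * q2   q4  q3 
 * q3   q1  q0 
   q4   q4  q4 
(> = start, * = accepting)

start=q0; accept=q2,q3; q0-0->q1; q0-1->q0; q1-0->q2; q1-1->q3; q2-0->q4; q2-1->q3; q3-0->q1; q3-1->q0; q4-0->q4; q4-1->q4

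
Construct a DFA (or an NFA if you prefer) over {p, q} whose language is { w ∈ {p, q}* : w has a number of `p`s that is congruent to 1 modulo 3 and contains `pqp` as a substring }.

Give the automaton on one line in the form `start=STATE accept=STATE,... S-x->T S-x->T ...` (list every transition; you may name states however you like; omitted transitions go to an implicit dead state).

Handle the two conditions separately and then intersect. One (3 states) tracks the count of `p`s modulo 3; the other (4 states) tracks whether and how much of `pqp` has been seen. Each combined state is a pair, one component from each; accept when both components accept.
          p    q  
>  s0     s1   s0 
   s1     s2   s3 
   s2     s4   s5 
   s3     s6   s7 
   s4     s1   s8 
   s5     s9  s10 
   s6     s9   s6 
   s7     s2   s7 
   s8    s11   s0 
   s9    s11   s9 
   s10    s4  s10 
 * s11    s6  s11 
(> = start, * = accepting)

start=s0 accept=s11 s0-p->s1 s0-q->s0 s1-p->s2 s1-q->s3 s2-p->s4 s2-q->s5 s3-p->s6 s3-q->s7 s4-p->s1 s4-q->s8 s5-p->s9 s5-q->s10 s6-p->s9 s6-q->s6 s7-p->s2 s7-q->s7 s8-p->s11 s8-q->s0 s9-p->s11 s9-q->s9 s10-p->s4 s10-q->s10 s11-p->s6 s11-q->s11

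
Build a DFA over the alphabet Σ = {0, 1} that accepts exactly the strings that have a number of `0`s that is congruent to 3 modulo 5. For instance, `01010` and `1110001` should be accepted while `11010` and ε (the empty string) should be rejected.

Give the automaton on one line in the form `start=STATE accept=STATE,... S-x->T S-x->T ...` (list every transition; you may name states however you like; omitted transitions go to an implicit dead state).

Keep the running count of `0`s modulo 5: each `0` advances along the cycle S0 → S1 → S2 → S3 → S4 → S0 while other symbols loop. Accept at S3.
5 states suffice.
        0   1  
>  S0   S1  S0 
   S1   S2  S1 
   S2   S3  S2 
 * S3   S4  S3 
   S4   S0  S4 
(> = start, * = accepting)

start=S0 accept=S3 S0-0->S1 S0-1->S0 S1-0->S2 S1-1->S1 S2-0->S3 S2-1->S2 S3-0->S4 S3-1->S3 S4-0->S0 S4-1->S4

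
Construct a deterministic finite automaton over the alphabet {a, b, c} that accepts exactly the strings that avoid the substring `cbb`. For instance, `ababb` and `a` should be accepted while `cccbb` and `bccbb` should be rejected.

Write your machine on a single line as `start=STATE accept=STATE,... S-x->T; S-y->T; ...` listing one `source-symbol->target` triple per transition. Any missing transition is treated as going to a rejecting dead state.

start=S0; accept=S0,S1,S2; S0-a->S0; S0-b->S0; S0-c->S1; S1-a->S0; S1-b->S2; S1-c->S1; S2-a->S0; S2-b->S3; S2-c->S1; S3-a->S3; S3-b->S3; S3-c->S3

Track partial matches of the forbidden pattern `cbb`. State S3 is a dead state reached once `cbb` has occurred; every other state accepts. S0 means no part of `cbb` is currently matched.
A 4-state machine:
        a   b   c  
>* S0   S0  S0  S1 
 * S1   S0  S2  S1 
 * S2   S0  S3  S1 
   S3   S3  S3  S3 
(> = start, * = accepting)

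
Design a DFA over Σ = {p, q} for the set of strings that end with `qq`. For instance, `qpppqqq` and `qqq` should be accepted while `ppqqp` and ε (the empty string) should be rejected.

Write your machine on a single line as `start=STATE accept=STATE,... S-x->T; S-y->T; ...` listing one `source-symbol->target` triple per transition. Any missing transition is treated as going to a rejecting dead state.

start=A; accept=C; A-p->A; A-q->B; B-p->A; B-q->C; C-p->A; C-q->C

Remember how much of `qq` the current input suffix matches. State A means no match yet; B means the last symbol is `q`; C means the last 2 symbols are `qq`. Only C accepts. On a mismatch, fall back to the longest proper suffix that is still a prefix of `qq`.
A 3-state machine:
       p  q 
>  A   A  B 
   B   A  C 
 * C   A  C 
(> = start, * = accepting)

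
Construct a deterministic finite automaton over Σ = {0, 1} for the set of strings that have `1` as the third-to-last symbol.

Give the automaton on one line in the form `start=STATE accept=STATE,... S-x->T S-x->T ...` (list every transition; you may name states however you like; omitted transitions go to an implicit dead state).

A DFA must remember the last 3 symbols (since which symbol is third-to-last isn't known until the input ends). Use one state per possible window of the last ≤3 symbols; accept from those whose window starts with `1`.
15 states suffice.
          0    1  
>  s0     s1   s2 
   s1     s3   s4 
   s2     s5   s6 
   s3     s7   s8 
   s4     s9  s10 
   s5    s11  s12 
   s6    s13  s14 
   s7     s7   s8 
   s8     s9  s10 
   s9    s11  s12 
   s10   s13  s14 
 * s11    s7   s8 
 * s12    s9  s10 
 * s13   s11  s12 
 * s14   s13  s14 
(> = start, * = accepting)

start=s0 accept=s11,s12,s13,s14 s0-0->s1 s0-1->s2 s1-0->s3 s1-1->s4 s2-0->s5 s2-1->s6 s3-0->s7 s3-1->s8 s4-0->s9 s4-1->s10 s5-0->s11 s5-1->s12 s6-0->s13 s6-1->s14 s7-0->s7 s7-1->s8 s8-0->s9 s8-1->s10 s9-0->s11 s9-1->s12 s10-0->s13 s10-1->s14 s11-0->s7 s11-1->s8 s12-0->s9 s12-1->s10 s13-0->s11 s13-1->s12 s14-0->s13 s14-1->s14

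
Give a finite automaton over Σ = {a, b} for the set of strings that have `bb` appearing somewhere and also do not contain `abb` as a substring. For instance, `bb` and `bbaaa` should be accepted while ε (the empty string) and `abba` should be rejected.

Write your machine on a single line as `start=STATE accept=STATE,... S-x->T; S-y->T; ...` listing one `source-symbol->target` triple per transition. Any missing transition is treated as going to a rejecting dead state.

Run two small machines in parallel and take their product. One (3 states) tracks whether and how much of `bb` has been seen; the other (4 states) tracks partial matches of the forbidden pattern `abb`. Each combined state is a pair, one component from each; accept when both components accept. After merging equivalent states the machine shrinks.
6 states suffice.
        a   b  
>  q0   q1  q2 
   q1   q1  q1 
   q2   q1  q3 
 * q3   q4  q3 
 * q4   q4  q5 
 * q5   q4  q1 
(> = start, * = accepting)

start=q0; accept=q3,q4,q5; q0-a->q1; q0-b->q2; q1-a->q1; q1-b->q1; q2-a->q1; q2-b->q3; q3-a->q4; q3-b->q3; q4-a->q4; q4-b->q5; q5-a->q4; q5-b->q1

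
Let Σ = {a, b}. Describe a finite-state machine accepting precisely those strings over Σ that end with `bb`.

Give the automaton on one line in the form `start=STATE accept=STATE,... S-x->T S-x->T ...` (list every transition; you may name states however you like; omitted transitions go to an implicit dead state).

Remember how much of `bb` the current input suffix matches. State q0 means no match yet; q1 means the last symbol is `b`; q2 means the last 2 symbols are `bb`. Only q2 accepts. On a mismatch, fall back to the longest proper suffix that is still a prefix of `bb`.
With 3 states:
        a   b  
>  q0   q0  q1 
   q1   q0  q2 
 * q2   q0  q2 
(> = start, * = accepting)

start=q0 accept=q2 q0-a->q0 q0-b->q1 q1-a->q0 q1-b->q2 q2-a->q0 q2-b->q2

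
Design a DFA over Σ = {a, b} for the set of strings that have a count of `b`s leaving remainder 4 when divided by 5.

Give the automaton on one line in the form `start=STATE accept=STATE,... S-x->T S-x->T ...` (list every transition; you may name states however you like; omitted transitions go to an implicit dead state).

start=S0 accept=S4 S0-a->S0 S0-b->S1 S1-a->S1 S1-b->S2 S2-a->S2 S2-b->S3 S3-a->S3 S3-b->S4 S4-a->S4 S4-b->S0

The only thing that matters is how many `b`s have appeared, reduced mod 5. Use one state per residue: S0 for 0, …, S4 for 4. Reading `b` moves to the next residue; anything else stays put. S4 is accepting.
With 5 states:
        a   b  
>  S0   S0  S1 
   S1   S1  S2 
   S2   S2  S3 
   S3   S3  S4 
 * S4   S4  S0 
(> = start, * = accepting)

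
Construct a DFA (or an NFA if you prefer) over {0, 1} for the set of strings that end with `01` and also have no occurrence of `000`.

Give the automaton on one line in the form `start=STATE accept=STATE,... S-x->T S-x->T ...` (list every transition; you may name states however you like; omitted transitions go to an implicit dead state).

start=q0 accept=q3 q0-0->q1 q0-1->q0 q1-0->q2 q1-1->q3 q2-0->q4 q2-1->q3 q3-0->q1 q3-1->q0 q4-0->q4 q4-1->q5 q5-0->q4 q5-1->q6 q6-0->q4 q6-1->q6

Run two small machines in parallel and take their product. One (3 states) tracks how much of the suffix `01` has currently been matched; the other (4 states) tracks partial matches of the forbidden pattern `000`. Each combined state is a pair, one component from each; accept when both components accept.
With 7 states:
        0   1  
>  q0   q1  q0 
   q1   q2  q3 
   q2   q4  q3 
 * q3   q1  q0 
   q4   q4  q5 
   q5   q4  q6 
   q6   q4  q6 
(> = start, * = accepting)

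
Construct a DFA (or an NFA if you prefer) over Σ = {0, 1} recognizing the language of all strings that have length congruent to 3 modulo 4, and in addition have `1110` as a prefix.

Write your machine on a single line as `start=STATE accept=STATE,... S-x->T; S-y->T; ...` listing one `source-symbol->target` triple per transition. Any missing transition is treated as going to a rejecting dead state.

Build one automaton per condition and run them in lockstep. The first has 4 states tracking the input length modulo 4; the second has 6 states tracking whether the input so far still matches the prefix `1110`. A product state is a pair (one from each), accepting exactly when both do.
12 states suffice.
          0    1  
>  q0     q1   q2 
   q1     q3   q3 
   q2     q3   q4 
   q3     q5   q5 
   q4     q5   q6 
   q5     q7   q7 
   q6     q8   q7 
   q7     q1   q1 
   q8     q9   q9 
   q9    q10  q10 
   q10   q11  q11 
 * q11    q8   q8 
(> = start, * = accepting)

start=q0; accept=q11; q0-0->q1; q0-1->q2; q1-0->q3; q1-1->q3; q2-0->q3; q2-1->q4; q3-0->q5; q3-1->q5; q4-0->q5; q4-1->q6; q5-0->q7; q5-1->q7; q6-0->q8; q6-1->q7; q7-0->q1; q7-1->q1; q8-0->q9; q8-1->q9; q9-0->q10; q9-1->q10; q10-0->q11; q10-1->q11; q11-0->q8; q11-1->q8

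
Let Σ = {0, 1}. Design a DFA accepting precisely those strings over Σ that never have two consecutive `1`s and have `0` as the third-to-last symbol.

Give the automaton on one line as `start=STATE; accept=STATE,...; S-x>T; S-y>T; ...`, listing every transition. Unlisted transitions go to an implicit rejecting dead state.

start=q0; accept=q6,q7,q8; q0-0>q1; q0-1>q2; q1-0>q3; q1-1>q4; q2-0>q1; q2-1>q5; q3-0>q6; q3-1>q7; q4-0>q8; q4-1>q5; q5-0>q5; q5-1>q5; q6-0>q6; q6-1>q7; q7-0>q8; q7-1>q5; q8-0>q3; q8-1>q4

Build one automaton per condition and run them in lockstep. One (3 states) tracks partial matches of the forbidden pattern `11`; the other (15 states) tracks the last 3 symbols read. Each combined state is a pair, one component from each; accept when both components accept. Equivalent product states are then merged.
With 9 states:
        0   1  
>  q0   q1  q2 
   q1   q3  q4 
   q2   q1  q5 
   q3   q6  q7 
   q4   q8  q5 
   q5   q5  q5 
 * q6   q6  q7 
 * q7   q8  q5 
 * q8   q3  q4 
(> = start, * = accepting)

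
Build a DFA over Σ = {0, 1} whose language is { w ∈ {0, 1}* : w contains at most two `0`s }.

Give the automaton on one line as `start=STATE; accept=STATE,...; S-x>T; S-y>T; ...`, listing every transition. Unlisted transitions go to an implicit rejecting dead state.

start=S0; accept=S0,S1,S2; S0-0>S1; S0-1>S0; S1-0>S2; S1-1>S1; S2-0>S3; S2-1>S2; S3-0>S3; S3-1>S3

Count `0`s, saturating at 3: states S0 through S2 mean 0 through 2 `0`s seen; S3 means more than 2. Each `0` increments (capped at S3); other symbols loop. Accept from {S0, S1, S2}.
With 4 states:
        0   1  
>* S0   S1  S0 
 * S1   S2  S1 
 * S2   S3  S2 
   S3   S3  S3 
(> = start, * = accepting)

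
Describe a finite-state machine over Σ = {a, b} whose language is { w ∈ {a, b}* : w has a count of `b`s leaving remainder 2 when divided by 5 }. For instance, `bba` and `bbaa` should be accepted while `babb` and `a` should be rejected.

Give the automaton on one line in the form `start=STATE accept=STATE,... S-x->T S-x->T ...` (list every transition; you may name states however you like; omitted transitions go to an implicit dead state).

start=q0 accept=q2 q0-a->q0 q0-b->q1 q1-a->q1 q1-b->q2 q2-a->q2 q2-b->q3 q3-a->q3 q3-b->q4 q4-a->q4 q4-b->q0

The only thing that matters is how many `b`s have appeared, reduced mod 5. Use one state per residue: q0 for 0, …, q4 for 4. Reading `b` moves to the next residue; anything else stays put. q2 is accepting.
A 5-state machine:
        a   b  
>  q0   q0  q1 
   q1   q1  q2 
 * q2   q2  q3 
   q3   q3  q4 
   q4   q4  q0 
(> = start, * = accepting)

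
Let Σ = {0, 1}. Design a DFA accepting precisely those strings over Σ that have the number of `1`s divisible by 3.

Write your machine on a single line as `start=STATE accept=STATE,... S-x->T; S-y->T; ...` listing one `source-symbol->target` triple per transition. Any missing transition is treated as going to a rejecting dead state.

Keep the running count of `1`s modulo 3: each `1` advances along the cycle A → B → C → A while other symbols loop. Accept at A.
       0  1 
>* A   A  B 
   B   B  C 
   C   C  A 
(> = start, * = accepting)

start=A; accept=A; A-0->A; A-1->B; B-0->B; B-1->C; C-0->C; C-1->A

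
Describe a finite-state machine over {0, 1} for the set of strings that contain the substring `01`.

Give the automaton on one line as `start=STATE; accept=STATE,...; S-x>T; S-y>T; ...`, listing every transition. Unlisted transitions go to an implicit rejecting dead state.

start=A; accept=C; A-0>B; A-1>A; B-0>B; B-1>C; C-0>C; C-1>C

States A..B record the length of the longest prefix of `01` that matches the current input suffix. Reaching C means `01` has been seen, and we stay there forever. Accept from C.
A 3-state machine:
       0  1 
>  A   B  A 
   B   B  C 
 * C   C  C 
(> = start, * = accepting)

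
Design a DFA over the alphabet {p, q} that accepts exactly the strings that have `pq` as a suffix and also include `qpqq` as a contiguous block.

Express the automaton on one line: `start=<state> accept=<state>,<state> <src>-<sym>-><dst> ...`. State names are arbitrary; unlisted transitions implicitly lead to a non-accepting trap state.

Build one automaton per condition and run them in lockstep. One (3 states) tracks how much of the suffix `pq` has currently been matched; the other (5 states) tracks whether and how much of `qpqq` has been seen. Each combined state is a pair, one component from each; accept when both components accept.
A 9-state machine:
        p   q  
>  S0   S1  S2 
   S1   S1  S3 
   S2   S4  S2 
   S3   S4  S2 
   S4   S1  S5 
   S5   S4  S6 
   S6   S7  S6 
   S7   S7  S8 
 * S8   S7  S6 
(> = start, * = accepting)

start=S0 accept=S8 S0-p->S1 S0-q->S2 S1-p->S1 S1-q->S3 S2-p->S4 S2-q->S2 S3-p->S4 S3-q->S2 S4-p->S1 S4-q->S5 S5-p->S4 S5-q->S6 S6-p->S7 S6-q->S6 S7-p->S7 S7-q->S8 S8-p->S7 S8-q->S6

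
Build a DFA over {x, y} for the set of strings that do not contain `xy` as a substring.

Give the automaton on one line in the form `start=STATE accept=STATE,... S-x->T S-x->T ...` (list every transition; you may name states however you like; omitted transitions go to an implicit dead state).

start=q0 accept=q0,q1 q0-x->q1 q0-y->q0 q1-x->q1 q1-y->q2 q2-x->q2 q2-y->q2

Track partial matches of the forbidden pattern `xy`. State q2 is a dead state reached once `xy` has occurred; every other state accepts. q0 means no part of `xy` is currently matched.
3 states suffice.
        x   y  
>* q0   q1  q0 
 * q1   q1  q2 
   q2   q2  q2 
(> = start, * = accepting)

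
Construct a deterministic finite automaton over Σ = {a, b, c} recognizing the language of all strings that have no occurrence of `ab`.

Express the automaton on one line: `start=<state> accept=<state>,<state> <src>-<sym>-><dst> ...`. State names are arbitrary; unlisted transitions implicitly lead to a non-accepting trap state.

Track partial matches of the forbidden pattern `ab`. State s2 is a dead state reached once `ab` has occurred; every other state accepts. s0 means no part of `ab` is currently matched.
With 3 states:
        a   b   c  
>* s0   s1  s0  s0 
 * s1   s1  s2  s0 
   s2   s2  s2  s2 
(> = start, * = accepting)

start=s0 accept=s0,s1 s0-a->s1 s0-b->s0 s0-c->s0 s1-a->s1 s1-b->s2 s1-c->s0 s2-a->s2 s2-b->s2 s2-c->s2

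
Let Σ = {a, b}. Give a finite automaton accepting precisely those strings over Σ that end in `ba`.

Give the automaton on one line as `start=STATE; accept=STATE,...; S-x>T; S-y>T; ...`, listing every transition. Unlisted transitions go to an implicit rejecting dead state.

start=q0; accept=q2; q0-a>q0; q0-b>q1; q1-a>q2; q1-b>q1; q2-a>q0; q2-b>q1

Let each state record the length of the longest suffix of the input read so far that is also a prefix of `ba`. q1 means the last symbol is `b`; q2 means the last 2 symbols are `ba`. Accept only at q2, where the string currently ends in `ba`.
3 states suffice.
        a   b  
>  q0   q0  q1 
   q1   q2  q1 
 * q2   q0  q1 
(> = start, * = accepting)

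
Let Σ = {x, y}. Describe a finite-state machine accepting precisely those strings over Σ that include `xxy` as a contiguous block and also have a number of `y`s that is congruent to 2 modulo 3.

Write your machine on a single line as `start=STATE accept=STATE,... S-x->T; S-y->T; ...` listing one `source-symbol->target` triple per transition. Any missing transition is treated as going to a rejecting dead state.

Build one automaton per condition and run them in lockstep. One (4 states) tracks whether and how much of `xxy` has been seen; the other (3 states) tracks the count of `y`s modulo 3. Each combined state is a pair, one component from each; accept when both components accept. Equivalent product states are then merged.
With 10 states:
        x   y  
>  S0   S1  S2 
   S1   S3  S2 
   S2   S4  S5 
   S3   S3  S6 
   S4   S6  S5 
   S5   S7  S0 
   S6   S6  S8 
   S7   S9  S0 
 * S8   S8  S3 
   S9   S9  S3 
(> = start, * = accepting)

start=S0; accept=S8; S0-x->S1; S0-y->S2; S1-x->S3; S1-y->S2; S2-x->S4; S2-y->S5; S3-x->S3; S3-y->S6; S4-x->S6; S4-y->S5; S5-x->S7; S5-y->S0; S6-x->S6; S6-y->S8; S7-x->S9; S7-y->S0; S8-x->S8; S8-y->S3; S9-x->S9; S9-y->S3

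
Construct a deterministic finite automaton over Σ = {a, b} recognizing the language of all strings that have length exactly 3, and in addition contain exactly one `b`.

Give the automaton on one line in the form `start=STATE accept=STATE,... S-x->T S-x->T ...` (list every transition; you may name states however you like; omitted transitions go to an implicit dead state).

start=s0 accept=s6 s0-a->s1 s0-b->s2 s1-a->s3 s1-b->s4 s2-a->s4 s2-b->s5 s3-a->s5 s3-b->s6 s4-a->s6 s4-b->s5 s5-a->s5 s5-b->s5 s6-a->s5 s6-b->s5

Build one automaton per condition and run them in lockstep. One (5 states) tracks the input length, saturating at 4; the other (3 states) tracks the count of `b`s, saturating at 2. Each combined state is a pair, one component from each; accept when both components accept. Minimizing collapses redundant product states.
7 states suffice.
        a   b  
>  s0   s1  s2 
   s1   s3  s4 
   s2   s4  s5 
   s3   s5  s6 
   s4   s6  s5 
   s5   s5  s5 
 * s6   s5  s5 
(> = start, * = accepting)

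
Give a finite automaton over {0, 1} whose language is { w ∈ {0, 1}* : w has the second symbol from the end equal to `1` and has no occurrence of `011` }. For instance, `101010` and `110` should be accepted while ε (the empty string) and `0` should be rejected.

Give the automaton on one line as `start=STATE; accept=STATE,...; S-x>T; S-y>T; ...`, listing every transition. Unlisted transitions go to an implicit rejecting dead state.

Run two small machines in parallel and take their product. The first has 7 states tracking the last 2 symbols read; the second has 4 states tracking partial matches of the forbidden pattern `011`. A product state is a pair (one from each), accepting exactly when both do. After merging equivalent states the machine shrinks.
        0   1  
>  q0   q1  q2 
   q1   q1  q3 
   q2   q4  q5 
   q3   q4  q6 
 * q4   q1  q3 
 * q5   q4  q5 
   q6   q6  q6 
(> = start, * = accepting)

start=q0; accept=q4,q5; q0-0>q1; q0-1>q2; q1-0>q1; q1-1>q3; q2-0>q4; q2-1>q5; q3-0>q4; q3-1>q6; q4-0>q1; q4-1>q3; q5-0>q4; q5-1>q5; q6-0>q6; q6-1>q6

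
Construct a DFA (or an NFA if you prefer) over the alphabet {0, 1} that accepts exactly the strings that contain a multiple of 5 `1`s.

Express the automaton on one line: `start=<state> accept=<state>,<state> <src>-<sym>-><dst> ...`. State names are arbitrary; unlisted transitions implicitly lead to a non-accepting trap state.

Keep the running count of `1`s modulo 5: each `1` advances along the cycle q0 → q1 → q2 → q3 → q4 → q0 while other symbols loop. Accept at q0.
5 states suffice.
        0   1  
>* q0   q0  q1 
   q1   q1  q2 
   q2   q2  q3 
   q3   q3  q4 
   q4   q4  q0 
(> = start, * = accepting)

start=q0 accept=q0 q0-0->q0 q0-1->q1 q1-0->q1 q1-1->q2 q2-0->q2 q2-1->q3 q3-0->q3 q3-1->q4 q4-0->q4 q4-1->q0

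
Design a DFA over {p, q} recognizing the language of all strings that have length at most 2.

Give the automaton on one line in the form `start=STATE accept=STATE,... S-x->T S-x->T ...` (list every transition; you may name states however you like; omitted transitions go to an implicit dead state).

We only need to distinguish lengths 0, 1, …, 2, and '>2'. Chain A → B → C → D on every symbol, with D looping. Accepting states: {A, B, C}.
       p  q 
>* A   B  B 
 * B   C  C 
 * C   D  D 
   D   D  D 
(> = start, * = accepting)

start=A accept=A,B,C A-p->B A-q->B B-p->C B-q->C C-p->D C-q->D D-p->D D-q->D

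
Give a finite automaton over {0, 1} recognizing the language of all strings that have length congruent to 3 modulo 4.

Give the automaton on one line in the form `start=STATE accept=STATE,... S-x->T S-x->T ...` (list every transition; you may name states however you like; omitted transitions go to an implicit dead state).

start=S0 accept=S3 S0-0->S1 S0-1->S1 S1-0->S2 S1-1->S2 S2-0->S3 S2-1->S3 S3-0->S0 S3-1->S0

Count input length modulo 4: every symbol advances one step around the cycle S0 → S1 → S2 → S3 → S0. Accept at S3.
        0   1  
>  S0   S1  S1 
   S1   S2  S2 
   S2   S3  S3 
 * S3   S0  S0 
(> = start, * = accepting)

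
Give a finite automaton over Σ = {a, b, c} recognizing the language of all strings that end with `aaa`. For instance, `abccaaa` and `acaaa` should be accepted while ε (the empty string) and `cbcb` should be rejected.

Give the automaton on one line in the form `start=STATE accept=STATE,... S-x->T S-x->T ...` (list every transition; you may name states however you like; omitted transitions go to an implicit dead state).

start=S0 accept=S3 S0-a->S1 S0-b->S0 S0-c->S0 S1-a->S2 S1-b->S0 S1-c->S0 S2-a->S3 S2-b->S0 S2-c->S0 S3-a->S3 S3-b->S0 S3-c->S0

Remember how much of `aaa` the current input suffix matches. State S0 means no match yet; S1 means the last symbol is `a`; S2 means the last 2 symbols are `aa`; S3 means the last 3 symbols are `aaa`. Only S3 accepts. On a mismatch, fall back to the longest proper suffix that is still a prefix of `aaa`.
        a   b   c  
>  S0   S1  S0  S0 
   S1   S2  S0  S0 
   S2   S3  S0  S0 
 * S3   S3  S0  S0 
(> = start, * = accepting)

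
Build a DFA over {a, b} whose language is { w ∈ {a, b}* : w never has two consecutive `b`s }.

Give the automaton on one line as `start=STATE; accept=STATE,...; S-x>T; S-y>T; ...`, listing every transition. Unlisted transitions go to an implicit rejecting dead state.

This is the complement of 'contains `bb`'. Use the same substring-matching states — S0 through S2 holding how much of `bb` has just been matched — but flip the accepting set: everything except the trap S2 accepts.
A 3-state machine:
        a   b  
>* S0   S0  S1 
 * S1   S0  S2 
   S2   S2  S2 
(> = start, * = accepting)

start=S0; accept=S0,S1; S0-a>S0; S0-b>S1; S1-a>S0; S1-b>S2; S2-a>S2; S2-b>S2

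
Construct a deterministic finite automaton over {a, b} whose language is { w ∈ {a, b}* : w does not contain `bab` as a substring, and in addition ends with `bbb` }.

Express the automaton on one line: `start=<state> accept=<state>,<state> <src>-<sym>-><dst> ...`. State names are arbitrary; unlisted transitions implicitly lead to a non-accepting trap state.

start=q0 accept=q5 q0-a->q0 q0-b->q1 q1-a->q2 q1-b->q3 q2-a->q0 q2-b->q4 q3-a->q2 q3-b->q5 q4-a->q6 q4-b->q7 q5-a->q2 q5-b->q5 q6-a->q6 q6-b->q4 q7-a->q6 q7-b->q8 q8-a->q6 q8-b->q8

Handle the two conditions separately and then intersect. The first has 4 states tracking partial matches of the forbidden pattern `bab`; the second has 4 states tracking how much of the suffix `bbb` has currently been matched. A product state is a pair (one from each), accepting exactly when both do.
9 states suffice.
        a   b  
>  q0   q0  q1 
   q1   q2  q3 
   q2   q0  q4 
   q3   q2  q5 
   q4   q6  q7 
 * q5   q2  q5 
   q6   q6  q4 
   q7   q6  q8 
   q8   q6  q8 
(> = start, * = accepting)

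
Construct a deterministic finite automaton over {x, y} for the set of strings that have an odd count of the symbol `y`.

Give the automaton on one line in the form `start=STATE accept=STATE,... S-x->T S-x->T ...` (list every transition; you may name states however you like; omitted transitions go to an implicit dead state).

start=q0 accept=q1 q0-x->q0 q0-y->q1 q1-x->q1 q1-y->q0

The only thing that matters is how many `y`s have appeared, reduced mod 2. Use one state per residue: q0 for 0, …, q1 for 1. Reading `y` moves to the next residue; anything else stays put. q1 is accepting.
With 2 states:
        x   y  
>  q0   q0  q1 
 * q1   q1  q0 
(> = start, * = accepting)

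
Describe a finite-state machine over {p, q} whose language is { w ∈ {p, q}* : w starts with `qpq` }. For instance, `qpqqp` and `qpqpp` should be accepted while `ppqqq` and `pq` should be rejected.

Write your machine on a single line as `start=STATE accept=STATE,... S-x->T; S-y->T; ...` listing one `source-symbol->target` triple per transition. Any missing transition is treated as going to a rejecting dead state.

Walk along `qpq` while the input agrees: from s0 take `q` to s1, and so on. Any deviation drops to the rejecting sink s4. Once s3 is reached the prefix is confirmed and every continuation is accepted.
With 5 states:
        p   q  
>  s0   s4  s1 
   s1   s2  s4 
   s2   s4  s3 
 * s3   s3  s3 
   s4   s4  s4 
(> = start, * = accepting)

start=s0; accept=s3; s0-p->s4; s0-q->s1; s1-p->s2; s1-q->s4; s2-p->s4; s2-q->s3; s3-p->s3; s3-q->s3; s4-p->s4; s4-q->s4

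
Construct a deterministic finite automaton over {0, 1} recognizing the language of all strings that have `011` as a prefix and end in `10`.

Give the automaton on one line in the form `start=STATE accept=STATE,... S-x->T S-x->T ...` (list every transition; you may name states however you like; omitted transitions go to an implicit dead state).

start=q0 accept=q5 q0-0->q1 q0-1->q2 q1-0->q2 q1-1->q3 q2-0->q2 q2-1->q2 q3-0->q2 q3-1->q4 q4-0->q5 q4-1->q4 q5-0->q6 q5-1->q4 q6-0->q6 q6-1->q4

Handle the two conditions separately and then intersect. The first has 5 states tracking whether the input so far still matches the prefix `011`; the second has 3 states tracking how much of the suffix `10` has currently been matched. A product state is a pair (one from each), accepting exactly when both do. Equivalent product states are then merged.
A 7-state machine:
        0   1  
>  q0   q1  q2 
   q1   q2  q3 
   q2   q2  q2 
   q3   q2  q4 
   q4   q5  q4 
 * q5   q6  q4 
   q6   q6  q4 
(> = start, * = accepting)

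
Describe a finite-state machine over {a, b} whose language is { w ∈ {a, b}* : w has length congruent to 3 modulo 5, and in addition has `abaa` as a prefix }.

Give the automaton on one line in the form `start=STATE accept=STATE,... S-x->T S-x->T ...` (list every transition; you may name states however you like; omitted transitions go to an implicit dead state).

start=q0 accept=q13 q0-a->q1 q0-b->q2 q1-a->q3 q1-b->q4 q2-a->q3 q2-b->q3 q3-a->q5 q3-b->q5 q4-a->q6 q4-b->q5 q5-a->q7 q5-b->q7 q6-a->q8 q6-b->q7 q7-a->q9 q7-b->q9 q8-a->q10 q8-b->q10 q9-a->q2 q9-b->q2 q10-a->q11 q10-b->q11 q11-a->q12 q11-b->q12 q12-a->q13 q12-b->q13 q13-a->q8 q13-b->q8

Run two small machines in parallel and take their product. One (5 states) tracks the input length modulo 5; the other (6 states) tracks whether the input so far still matches the prefix `abaa`. Each combined state is a pair, one component from each; accept when both components accept.
With 14 states:
          a    b  
>  q0     q1   q2 
   q1     q3   q4 
   q2     q3   q3 
   q3     q5   q5 
   q4     q6   q5 
   q5     q7   q7 
   q6     q8   q7 
   q7     q9   q9 
   q8    q10  q10 
   q9     q2   q2 
   q10   q11  q11 
   q11   q12  q12 
   q12   q13  q13 
 * q13    q8   q8 
(> = start, * = accepting)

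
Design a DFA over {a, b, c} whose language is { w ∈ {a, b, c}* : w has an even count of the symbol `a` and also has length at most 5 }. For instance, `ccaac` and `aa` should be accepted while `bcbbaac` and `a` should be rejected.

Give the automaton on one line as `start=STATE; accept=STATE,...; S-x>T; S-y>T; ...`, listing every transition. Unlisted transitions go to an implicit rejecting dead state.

Handle the two conditions separately and then intersect. One (2 states) tracks the count of `a`s modulo 2; the other (7 states) tracks the input length, saturating at 6. Each combined state is a pair, one component from each; accept when both components accept.
          a    b    c  
>* S0     S1   S2   S2 
   S1     S3   S4   S4 
 * S2     S4   S3   S3 
 * S3     S5   S6   S6 
   S4     S6   S5   S5 
   S5     S7   S8   S8 
 * S6     S8   S7   S7 
 * S7     S9  S10  S10 
   S8    S10   S9   S9 
   S9    S11  S12  S12 
 * S10   S12  S11  S11 
   S11   S12  S11  S11 
   S12   S11  S12  S12 
(> = start, * = accepting)

start=S0; accept=S0,S2,S3,S6,S7,S10; S0-a>S1; S0-b>S2; S0-c>S2; S1-a>S3; S1-b>S4; S1-c>S4; S2-a>S4; S2-b>S3; S2-c>S3; S3-a>S5; S3-b>S6; S3-c>S6; S4-a>S6; S4-b>S5; S4-c>S5; S5-a>S7; S5-b>S8; S5-c>S8; S6-a>S8; S6-b>S7; S6-c>S7; S7-a>S9; S7-b>S10; S7-c>S10; S8-a>S10; S8-b>S9; S8-c>S9; S9-a>S11; S9-b>S12; S9-c>S12; S10-a>S12; S10-b>S11; S10-c>S11; S11-a>S12; S11-b>S11; S11-c>S11; S12-a>S11; S12-b>S12; S12-c>S12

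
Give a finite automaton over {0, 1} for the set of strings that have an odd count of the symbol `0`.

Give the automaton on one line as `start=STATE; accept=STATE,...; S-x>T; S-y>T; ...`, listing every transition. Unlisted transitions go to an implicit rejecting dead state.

start=S0; accept=S1; S0-0>S1; S0-1>S0; S1-0>S0; S1-1>S1

Keep the running count of `0`s modulo 2: each `0` advances along the cycle S0 → S1 → S0 while other symbols loop. Accept at S1.
2 states suffice.
        0   1  
>  S0   S1  S0 
 * S1   S0  S1 
(> = start, * = accepting)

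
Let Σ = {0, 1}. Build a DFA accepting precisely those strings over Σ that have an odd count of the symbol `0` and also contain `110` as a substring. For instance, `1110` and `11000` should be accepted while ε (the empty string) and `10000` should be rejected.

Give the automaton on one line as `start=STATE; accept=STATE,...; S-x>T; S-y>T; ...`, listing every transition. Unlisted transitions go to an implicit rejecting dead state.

start=S0; accept=S6; S0-0>S1; S0-1>S2; S1-0>S0; S1-1>S3; S2-0>S1; S2-1>S4; S3-0>S0; S3-1>S5; S4-0>S6; S4-1>S4; S5-0>S7; S5-1>S5; S6-0>S7; S6-1>S6; S7-0>S6; S7-1>S7

Build one automaton per condition and run them in lockstep. One (2 states) tracks the count of `0`s modulo 2; the other (4 states) tracks whether and how much of `110` has been seen. Each combined state is a pair, one component from each; accept when both components accept.
With 8 states:
        0   1  
>  S0   S1  S2 
   S1   S0  S3 
   S2   S1  S4 
   S3   S0  S5 
   S4   S6  S4 
   S5   S7  S5 
 * S6   S7  S6 
   S7   S6  S7 
(> = start, * = accepting)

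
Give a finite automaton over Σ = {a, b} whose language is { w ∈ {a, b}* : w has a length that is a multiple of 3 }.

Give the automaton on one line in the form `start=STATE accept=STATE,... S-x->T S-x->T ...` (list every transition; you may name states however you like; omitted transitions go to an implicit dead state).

Only the length mod 3 matters, so use a 3-cycle: from any state, every input symbol moves to the next state, wrapping q2 back to q0. Mark q0 accepting.
3 states suffice.
        a   b  
>* q0   q1  q1 
   q1   q2  q2 
   q2   q0  q0 
(> = start, * = accepting)

start=q0 accept=q0 q0-a->q1 q0-b->q1 q1-a->q2 q1-b->q2 q2-a->q0 q2-b->q0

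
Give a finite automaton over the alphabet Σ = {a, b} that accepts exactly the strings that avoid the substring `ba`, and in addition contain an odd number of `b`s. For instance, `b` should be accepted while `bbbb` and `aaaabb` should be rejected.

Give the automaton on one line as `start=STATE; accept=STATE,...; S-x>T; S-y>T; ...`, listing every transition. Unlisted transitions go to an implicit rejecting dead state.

Build one automaton per condition and run them in lockstep. One (3 states) tracks partial matches of the forbidden pattern `ba`; the other (2 states) tracks the count of `b`s modulo 2. Each combined state is a pair, one component from each; accept when both components accept. Minimizing collapses redundant product states.
4 states suffice.
        a   b  
>  S0   S0  S1 
 * S1   S2  S3 
   S2   S2  S2 
   S3   S2  S1 
(> = start, * = accepting)

start=S0; accept=S1; S0-a>S0; S0-b>S1; S1-a>S2; S1-b>S3; S2-a>S2; S2-b>S2; S3-a>S2; S3-b>S1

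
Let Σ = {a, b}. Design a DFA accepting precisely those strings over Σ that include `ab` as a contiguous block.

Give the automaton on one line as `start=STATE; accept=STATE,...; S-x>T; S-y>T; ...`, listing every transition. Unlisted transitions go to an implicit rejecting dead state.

States q0..q1 record the length of the longest prefix of `ab` that matches the current input suffix. Reaching q2 means `ab` has been seen, and we stay there forever. Accept from q2.
A 3-state machine:
        a   b  
>  q0   q1  q0 
   q1   q1  q2 
 * q2   q2  q2 
(> = start, * = accepting)

start=q0; accept=q2; q0-a>q1; q0-b>q0; q1-a>q1; q1-b>q2; q2-a>q2; q2-b>q2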